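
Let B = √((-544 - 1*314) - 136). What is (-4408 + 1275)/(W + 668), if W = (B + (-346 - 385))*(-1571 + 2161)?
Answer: 674569363/92890659142 + 924235*I*√994/92890659142 ≈ 0.007262 + 0.00031369*I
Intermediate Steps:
B = I*√994 (B = √((-544 - 314) - 136) = √(-858 - 136) = √(-994) = I*√994 ≈ 31.528*I)
W = -431290 + 590*I*√994 (W = (I*√994 + (-346 - 385))*(-1571 + 2161) = (I*√994 - 731)*590 = (-731 + I*√994)*590 = -431290 + 590*I*√994 ≈ -4.3129e+5 + 18601.0*I)
(-4408 + 1275)/(W + 668) = (-4408 + 1275)/((-431290 + 590*I*√994) + 668) = -3133/(-430622 + 590*I*√994)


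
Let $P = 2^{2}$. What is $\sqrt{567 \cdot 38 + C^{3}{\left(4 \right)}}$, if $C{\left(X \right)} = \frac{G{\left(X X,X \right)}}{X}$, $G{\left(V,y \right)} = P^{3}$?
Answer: $\sqrt{25642} \approx 160.13$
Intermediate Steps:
$P = 4$
$G{\left(V,y \right)} = 64$ ($G{\left(V,y \right)} = 4^{3} = 64$)
$C{\left(X \right)} = \frac{64}{X}$
$\sqrt{567 \cdot 38 + C^{3}{\left(4 \right)}} = \sqrt{567 \cdot 38 + \left(\frac{64}{4}\right)^{3}} = \sqrt{21546 + \left(64 \cdot \frac{1}{4}\right)^{3}} = \sqrt{21546 + 16^{3}} = \sqrt{21546 + 4096} = \sqrt{25642}$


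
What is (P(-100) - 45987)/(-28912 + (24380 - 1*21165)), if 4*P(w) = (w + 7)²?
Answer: 175299/102788 ≈ 1.7054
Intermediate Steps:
P(w) = (7 + w)²/4 (P(w) = (w + 7)²/4 = (7 + w)²/4)
(P(-100) - 45987)/(-28912 + (24380 - 1*21165)) = ((7 - 100)²/4 - 45987)/(-28912 + (24380 - 1*21165)) = ((¼)*(-93)² - 45987)/(-28912 + (24380 - 21165)) = ((¼)*8649 - 45987)/(-28912 + 3215) = (8649/4 - 45987)/(-25697) = -175299/4*(-1/25697) = 175299/102788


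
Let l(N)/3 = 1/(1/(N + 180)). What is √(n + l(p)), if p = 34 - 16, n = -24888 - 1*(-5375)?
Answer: I*√18919 ≈ 137.55*I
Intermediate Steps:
n = -19513 (n = -24888 + 5375 = -19513)
p = 18
l(N) = 540 + 3*N (l(N) = 3/(1/(N + 180)) = 3/(1/(180 + N)) = 3*(180 + N) = 540 + 3*N)
√(n + l(p)) = √(-19513 + (540 + 3*18)) = √(-19513 + (540 + 54)) = √(-19513 + 594) = √(-18919) = I*√18919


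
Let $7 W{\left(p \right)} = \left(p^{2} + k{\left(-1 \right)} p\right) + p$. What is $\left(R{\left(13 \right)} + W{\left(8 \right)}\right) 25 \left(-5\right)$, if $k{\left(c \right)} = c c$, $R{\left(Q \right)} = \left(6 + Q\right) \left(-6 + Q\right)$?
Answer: $- \frac{126375}{7} \approx -18054.0$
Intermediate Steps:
$R{\left(Q \right)} = \left(-6 + Q\right) \left(6 + Q\right)$
$k{\left(c \right)} = c^{2}$
$W{\left(p \right)} = \frac{p^{2}}{7} + \frac{2 p}{7}$ ($W{\left(p \right)} = \frac{\left(p^{2} + \left(-1\right)^{2} p\right) + p}{7} = \frac{\left(p^{2} + 1 p\right) + p}{7} = \frac{\left(p^{2} + p\right) + p}{7} = \frac{\left(p + p^{2}\right) + p}{7} = \frac{p^{2} + 2 p}{7} = \frac{p^{2}}{7} + \frac{2 p}{7}$)
$\left(R{\left(13 \right)} + W{\left(8 \right)}\right) 25 \left(-5\right) = \left(\left(-36 + 13^{2}\right) + \frac{1}{7} \cdot 8 \left(2 + 8\right)\right) 25 \left(-5\right) = \left(\left(-36 + 169\right) + \frac{1}{7} \cdot 8 \cdot 10\right) \left(-125\right) = \left(133 + \frac{80}{7}\right) \left(-125\right) = \frac{1011}{7} \left(-125\right) = - \frac{126375}{7}$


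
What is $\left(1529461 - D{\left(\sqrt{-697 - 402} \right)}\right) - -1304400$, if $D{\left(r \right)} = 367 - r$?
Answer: $2833494 + i \sqrt{1099} \approx 2.8335 \cdot 10^{6} + 33.151 i$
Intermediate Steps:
$\left(1529461 - D{\left(\sqrt{-697 - 402} \right)}\right) - -1304400 = \left(1529461 - \left(367 - \sqrt{-697 - 402}\right)\right) - -1304400 = \left(1529461 - \left(367 - \sqrt{-1099}\right)\right) + 1304400 = \left(1529461 - \left(367 - i \sqrt{1099}\right)\right) + 1304400 = \left(1529094 + i \sqrt{1099}\right) + 1304400 = 2833494 + i \sqrt{1099}$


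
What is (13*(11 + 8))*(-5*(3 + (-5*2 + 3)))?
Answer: 4940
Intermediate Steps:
(13*(11 + 8))*(-5*(3 + (-5*2 + 3))) = (13*19)*(-5*(3 + (-10 + 3))) = 247*(-5*(3 - 7)) = 247*(-5*(-4)) = 247*20 = 4940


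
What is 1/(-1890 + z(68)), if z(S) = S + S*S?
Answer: 1/2802 ≈ 0.00035689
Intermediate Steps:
z(S) = S + S**2
1/(-1890 + z(68)) = 1/(-1890 + 68*(1 + 68)) = 1/(-1890 + 68*69) = 1/(-1890 + 4692) = 1/2802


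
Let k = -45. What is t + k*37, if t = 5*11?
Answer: -1610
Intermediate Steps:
t = 55
t + k*37 = 55 - 45*37 = 55 - 1665 = -1610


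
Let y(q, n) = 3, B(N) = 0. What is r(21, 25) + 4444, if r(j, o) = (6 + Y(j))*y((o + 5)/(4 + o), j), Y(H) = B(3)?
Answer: 4462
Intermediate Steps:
Y(H) = 0
r(j, o) = 18 (r(j, o) = (6 + 0)*3 = 6*3 = 18)
r(21, 25) + 4444 = 18 + 4444 = 4462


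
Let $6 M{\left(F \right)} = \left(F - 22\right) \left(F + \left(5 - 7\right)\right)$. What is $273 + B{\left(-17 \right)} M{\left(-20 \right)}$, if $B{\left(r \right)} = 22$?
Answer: $3661$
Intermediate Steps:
$M{\left(F \right)} = \frac{\left(-22 + F\right) \left(-2 + F\right)}{6}$ ($M{\left(F \right)} = \frac{\left(F - 22\right) \left(F + \left(5 - 7\right)\right)}{6} = \frac{\left(-22 + F\right) \left(F + \left(5 - 7\right)\right)}{6} = \frac{\left(-22 + F\right) \left(F - 2\right)}{6} = \frac{\left(-22 + F\right) \left(-2 + F\right)}{6}$)
$273 + B{\left(-17 \right)} M{\left(-20 \right)} = 273 + 22 \left(\frac{22}{3} - -80 + \frac{\left(-20\right)^{2}}{6}\right) = 273 + 22 \left(\frac{22}{3} + 80 + \frac{1}{6} \cdot 400\right) = 273 + 22 \left(\frac{22}{3} + 80 + \frac{200}{3}\right) = 273 + 22 \cdot 154 = 273 + 3388 = 3661$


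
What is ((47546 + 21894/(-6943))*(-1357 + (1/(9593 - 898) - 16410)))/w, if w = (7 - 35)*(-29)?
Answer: -1821201507643392/1750712165 ≈ -1.0403e+6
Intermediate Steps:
w = 812 (w = -28*(-29) = 812)
((47546 + 21894/(-6943))*(-1357 + (1/(9593 - 898) - 16410)))/w = ((47546 + 21894/(-6943))*(-1357 + (1/(9593 - 898) - 16410)))/812 = ((47546 + 21894*(-1/6943))*(-1357 + (1/8695 - 16410)))*(1/812) = ((47546 - 21894/6943)*(-1357 + (1/8695 - 16410)))*(1/812) = (330089984*(-1357 - 142684949/8695)/6943)*(1/812) = ((330089984/6943)*(-154484064/8695))*(1/812) = -50993642214014976/60369385*1/812 = -1821201507643392/1750712165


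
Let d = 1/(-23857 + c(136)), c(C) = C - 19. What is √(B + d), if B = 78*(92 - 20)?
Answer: √791276984465/11870 ≈ 74.940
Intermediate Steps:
c(C) = -19 + C
B = 5616 (B = 78*72 = 5616)
d = -1/23740 (d = 1/(-23857 + (-19 + 136)) = 1/(-23857 + 117) = 1/(-23740) = -1/23740 ≈ -4.2123e-5)
√(B + d) = √(5616 - 1/23740) = √(133323839/23740) = √791276984465/11870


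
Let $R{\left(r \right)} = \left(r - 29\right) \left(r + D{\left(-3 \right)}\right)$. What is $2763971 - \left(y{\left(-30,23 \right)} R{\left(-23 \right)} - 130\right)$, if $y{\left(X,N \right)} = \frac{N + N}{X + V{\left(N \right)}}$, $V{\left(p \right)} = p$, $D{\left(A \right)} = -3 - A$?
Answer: $\frac{19403723}{7} \approx 2.772 \cdot 10^{6}$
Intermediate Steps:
$y{\left(X,N \right)} = \frac{2 N}{N + X}$ ($y{\left(X,N \right)} = \frac{N + N}{X + N} = \frac{2 N}{N + X}$)
$R{\left(r \right)} = r \left(-29 + r\right)$ ($R{\left(r \right)} = \left(r - 29\right) \left(r - 0\right) = \left(-29 + r\right) \left(r + \left(-3 + 3\right)\right) = \left(-29 + r\right) \left(r + 0\right) = \left(-29 + r\right) r = r \left(-29 + r\right)$)
$2763971 - \left(y{\left(-30,23 \right)} R{\left(-23 \right)} - 130\right) = 2763971 - \left(2 \cdot 23 \frac{1}{23 - 30} \left(- 23 \left(-29 - 23\right)\right) - 130\right) = 2763971 - \left(2 \cdot 23 \frac{1}{-7} \left(\left(-23\right) \left(-52\right)\right) - 130\right) = 2763971 - \left(2 \cdot 23 \left(- \frac{1}{7}\right) 1196 - 130\right) = 2763971 - \left(\left(- \frac{46}{7}\right) 1196 - 130\right) = 2763971 - \left(- \frac{55016}{7} - 130\right) = 2763971 - - \frac{55926}{7} = 2763971 + \frac{55926}{7} = \frac{19403723}{7}$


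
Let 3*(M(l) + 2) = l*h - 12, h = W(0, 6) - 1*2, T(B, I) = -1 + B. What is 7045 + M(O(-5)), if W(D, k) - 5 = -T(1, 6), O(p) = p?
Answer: 7034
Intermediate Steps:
W(D, k) = 5 (W(D, k) = 5 - (-1 + 1) = 5 - 1*0 = 5 + 0 = 5)
h = 3 (h = 5 - 1*2 = 5 - 2 = 3)
M(l) = -6 + l (M(l) = -2 + (l*3 - 12)/3 = -2 + (3*l - 12)/3 = -2 + (-12 + 3*l)/3 = -2 + (-4 + l) = -6 + l)
7045 + M(O(-5)) = 7045 + (-6 - 5) = 7045 - 11 = 7034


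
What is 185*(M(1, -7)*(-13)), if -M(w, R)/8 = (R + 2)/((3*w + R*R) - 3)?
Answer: -96200/49 ≈ -1963.3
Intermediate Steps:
M(w, R) = -8*(2 + R)/(-3 + R**2 + 3*w) (M(w, R) = -8*(R + 2)/((3*w + R*R) - 3) = -8*(2 + R)/((3*w + R**2) - 3) = -8*(2 + R)/((R**2 + 3*w) - 3) = -8*(2 + R)/(-3 + R**2 + 3*w))
185*(M(1, -7)*(-13)) = 185*((8*(-2 - 1*(-7))/(-3 + (-7)**2 + 3*1))*(-13)) = 185*((8*(-2 + 7)/(-3 + 49 + 3))*(-13)) = 185*((8*5/49)*(-13)) = 185*((8*(1/49)*5)*(-13)) = 185*((40/49)*(-13)) = 185*(-520/49) = -96200/49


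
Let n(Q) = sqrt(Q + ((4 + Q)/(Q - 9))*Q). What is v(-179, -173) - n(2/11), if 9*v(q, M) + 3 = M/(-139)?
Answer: -244/1251 - sqrt(108834)/1067 ≈ -0.50423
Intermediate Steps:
n(Q) = sqrt(Q + Q*(4 + Q)/(-9 + Q)) (n(Q) = sqrt(Q + ((4 + Q)/(-9 + Q))*Q) = sqrt(Q + Q*(4 + Q)/(-9 + Q)))
v(q, M) = -1/3 - M/1251 (v(q, M) = -1/3 + (M/(-139))/9 = -1/3 + (M*(-1/139))/9 = -1/3 + (-M/139)/9 = -1/3 - M/1251)
v(-179, -173) - n(2/11) = (-1/3 - 1/1251*(-173)) - sqrt((2/11)*(-5 + 2*(2/11))/(-9 + 2/11)) = (-1/3 + 173/1251) - sqrt(((1/11)*2)*(-5 + 2*((1/11)*2))/(-9 + (1/11)*2)) = -244/1251 - sqrt(2*(-5 + 2*(2/11))/(11*(-9 + 2/11))) = -244/1251 - sqrt(2*(-5 + 4/11)/(11*(-97/11))) = -244/1251 - sqrt((2/11)*(-11/97)*(-51/11)) = -244/1251 - sqrt(102/1067) = -244/1251 - sqrt(108834)/1067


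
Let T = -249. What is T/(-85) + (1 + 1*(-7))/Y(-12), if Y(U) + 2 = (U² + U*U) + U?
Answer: 33858/11645 ≈ 2.9075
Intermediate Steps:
Y(U) = -2 + U + 2*U² (Y(U) = -2 + ((U² + U*U) + U) = -2 + ((U² + U²) + U) = -2 + (2*U² + U) = -2 + (U + 2*U²) = -2 + U + 2*U²)
T/(-85) + (1 + 1*(-7))/Y(-12) = -249/(-85) + (1 + 1*(-7))/(-2 - 12 + 2*(-12)²) = -249*(-1/85) + (1 - 7)/(-2 - 12 + 2*144) = 249/85 - 6/(-2 - 12 + 288) = 249/85 - 6/274 = 249/85 - 6*1/274 = 249/85 - 3/137 = 33858/11645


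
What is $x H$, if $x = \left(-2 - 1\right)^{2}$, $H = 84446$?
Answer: $760014$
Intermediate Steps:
$x = 9$ ($x = \left(-3\right)^{2} = 9$)
$x H = 9 \cdot 84446 = 760014$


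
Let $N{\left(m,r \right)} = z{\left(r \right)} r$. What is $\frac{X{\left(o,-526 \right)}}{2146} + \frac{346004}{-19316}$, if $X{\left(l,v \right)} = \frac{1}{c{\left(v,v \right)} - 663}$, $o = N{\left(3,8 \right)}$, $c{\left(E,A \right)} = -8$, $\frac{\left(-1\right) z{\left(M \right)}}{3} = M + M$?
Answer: $- \frac{11323500345}{632145074} \approx -17.913$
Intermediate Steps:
$z{\left(M \right)} = - 6 M$ ($z{\left(M \right)} = - 3 \left(M + M\right) = - 3 \cdot 2 M = - 6 M$)
$N{\left(m,r \right)} = - 6 r^{2}$ ($N{\left(m,r \right)} = - 6 r r = - 6 r^{2}$)
$o = -384$ ($o = - 6 \cdot 8^{2} = \left(-6\right) 64 = -384$)
$X{\left(l,v \right)} = - \frac{1}{671}$ ($X{\left(l,v \right)} = \frac{1}{-8 - 663} = \frac{1}{-671} = - \frac{1}{671}$)
$\frac{X{\left(o,-526 \right)}}{2146} + \frac{346004}{-19316} = - \frac{1}{671 \cdot 2146} + \frac{346004}{-19316} = \left(- \frac{1}{671}\right) \frac{1}{2146} + 346004 \left(- \frac{1}{19316}\right) = - \frac{1}{1439966} - \frac{86501}{4829} = - \frac{11323500345}{632145074}$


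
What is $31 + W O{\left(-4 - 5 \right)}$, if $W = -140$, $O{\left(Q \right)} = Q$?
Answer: $1291$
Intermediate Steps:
$31 + W O{\left(-4 - 5 \right)} = 31 - 140 \left(-4 - 5\right) = 31 - -1260 = 31 + 1260 = 1291$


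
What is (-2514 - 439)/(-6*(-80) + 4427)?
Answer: -2953/4907 ≈ -0.60179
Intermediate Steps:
(-2514 - 439)/(-6*(-80) + 4427) = -2953/(480 + 4427) = -2953/4907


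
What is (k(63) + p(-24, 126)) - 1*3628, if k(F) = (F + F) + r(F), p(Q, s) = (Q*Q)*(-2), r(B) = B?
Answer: -4591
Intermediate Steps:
p(Q, s) = -2*Q² (p(Q, s) = Q²*(-2) = -2*Q²)
k(F) = 3*F (k(F) = (F + F) + F = 2*F + F = 3*F)
(k(63) + p(-24, 126)) - 1*3628 = (3*63 - 2*(-24)²) - 1*3628 = (189 - 2*576) - 3628 = (189 - 1152) - 3628 = -963 - 3628 = -4591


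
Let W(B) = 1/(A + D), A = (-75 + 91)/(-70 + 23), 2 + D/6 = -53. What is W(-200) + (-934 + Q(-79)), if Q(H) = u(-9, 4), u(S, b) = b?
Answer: -14439227/15526 ≈ -930.00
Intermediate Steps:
D = -330 (D = -12 + 6*(-53) = -12 - 318 = -330)
Q(H) = 4
A = -16/47 (A = 16/(-47) = 16*(-1/47) = -16/47 ≈ -0.34043)
W(B) = -47/15526 (W(B) = 1/(-16/47 - 330) = 1/(-15526/47) = -47/15526)
W(-200) + (-934 + Q(-79)) = -47/15526 + (-934 + 4) = -47/15526 - 930 = -14439227/15526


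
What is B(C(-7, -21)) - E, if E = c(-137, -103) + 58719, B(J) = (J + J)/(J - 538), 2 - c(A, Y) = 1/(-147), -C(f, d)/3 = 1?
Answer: -4669904626/79527 ≈ -58721.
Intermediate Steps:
C(f, d) = -3 (C(f, d) = -3*1 = -3)
c(A, Y) = 295/147 (c(A, Y) = 2 - 1/(-147) = 2 - 1*(-1/147) = 2 + 1/147 = 295/147)
B(J) = 2*J/(-538 + J) (B(J) = (2*J)/(-538 + J) = 2*J/(-538 + J))
E = 8631988/147 (E = 295/147 + 58719 = 8631988/147 ≈ 58721.)
B(C(-7, -21)) - E = 2*(-3)/(-538 - 3) - 1*8631988/147 = 2*(-3)/(-541) - 8631988/147 = 2*(-3)*(-1/541) - 8631988/147 = 6/541 - 8631988/147 = -4669904626/79527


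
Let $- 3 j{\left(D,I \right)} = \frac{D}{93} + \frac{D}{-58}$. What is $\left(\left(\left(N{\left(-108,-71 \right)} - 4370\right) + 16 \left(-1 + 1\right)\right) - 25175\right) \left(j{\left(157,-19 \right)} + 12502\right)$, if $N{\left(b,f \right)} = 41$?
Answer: $- \frac{2984519295968}{8091} \approx -3.6887 \cdot 10^{8}$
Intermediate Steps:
$j{\left(D,I \right)} = \frac{35 D}{16182}$ ($j{\left(D,I \right)} = - \frac{\frac{D}{93} + \frac{D}{-58}}{3} = - \frac{D \frac{1}{93} + D \left(- \frac{1}{58}\right)}{3} = - \frac{\frac{D}{93} - \frac{D}{58}}{3} = - \frac{\left(- \frac{35}{5394}\right) D}{3} = \frac{35 D}{16182}$)
$\left(\left(\left(N{\left(-108,-71 \right)} - 4370\right) + 16 \left(-1 + 1\right)\right) - 25175\right) \left(j{\left(157,-19 \right)} + 12502\right) = \left(\left(\left(41 - 4370\right) + 16 \left(-1 + 1\right)\right) - 25175\right) \left(\frac{35}{16182} \cdot 157 + 12502\right) = \left(\left(-4329 + 16 \cdot 0\right) - 25175\right) \left(\frac{5495}{16182} + 12502\right) = \left(\left(-4329 + 0\right) - 25175\right) \frac{202312859}{16182} = \left(-4329 - 25175\right) \frac{202312859}{16182} = \left(-29504\right) \frac{202312859}{16182} = - \frac{2984519295968}{8091}$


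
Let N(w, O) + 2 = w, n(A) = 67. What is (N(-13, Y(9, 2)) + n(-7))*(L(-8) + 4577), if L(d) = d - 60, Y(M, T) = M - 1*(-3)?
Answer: 234468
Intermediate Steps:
Y(M, T) = 3 + M (Y(M, T) = M + 3 = 3 + M)
L(d) = -60 + d
N(w, O) = -2 + w
(N(-13, Y(9, 2)) + n(-7))*(L(-8) + 4577) = ((-2 - 13) + 67)*((-60 - 8) + 4577) = (-15 + 67)*(-68 + 4577) = 52*4509 = 234468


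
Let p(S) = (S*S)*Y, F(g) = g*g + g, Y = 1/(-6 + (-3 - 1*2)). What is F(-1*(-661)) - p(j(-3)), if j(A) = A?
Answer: 4813411/11 ≈ 4.3758e+5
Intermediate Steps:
Y = -1/11 (Y = 1/(-6 + (-3 - 2)) = 1/(-6 - 5) = 1/(-11) = -1/11 ≈ -0.090909)
F(g) = g + g² (F(g) = g² + g = g + g²)
p(S) = -S²/11 (p(S) = (S*S)*(-1/11) = S²*(-1/11) = -S²/11)
F(-1*(-661)) - p(j(-3)) = (-1*(-661))*(1 - 1*(-661)) - (-1)*(-3)²/11 = 661*(1 + 661) - (-1)*9/11 = 661*662 - 1*(-9/11) = 437582 + 9/11 = 4813411/11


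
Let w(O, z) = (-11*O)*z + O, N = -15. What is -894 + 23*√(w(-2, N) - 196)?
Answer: -894 + 92*I*√33 ≈ -894.0 + 528.5*I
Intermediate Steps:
w(O, z) = O - 11*O*z (w(O, z) = -11*O*z + O = O - 11*O*z)
-894 + 23*√(w(-2, N) - 196) = -894 + 23*√(-2*(1 - 11*(-15)) - 196) = -894 + 23*√(-2*(1 + 165) - 196) = -894 + 23*√(-2*166 - 196) = -894 + 23*√(-332 - 196) = -894 + 23*√(-528) = -894 + 23*(4*I*√33) = -894 + 92*I*√33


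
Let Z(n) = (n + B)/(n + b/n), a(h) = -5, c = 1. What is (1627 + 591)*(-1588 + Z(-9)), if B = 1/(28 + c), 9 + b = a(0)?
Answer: -6838413392/1943 ≈ -3.5195e+6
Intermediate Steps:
b = -14 (b = -9 - 5 = -14)
B = 1/29 (B = 1/(28 + 1) = 1/29 ≈ 0.034483)
Z(n) = (1/29 + n)/(n - 14/n) (Z(n) = (n + 1/29)/(n - 14/n) = (1/29 + n)/(n - 14/n))
(1627 + 591)*(-1588 + Z(-9)) = (1627 + 591)*(-1588 + (1/29)*(-9)*(1 + 29*(-9))/(-14 + (-9)²)) = 2218*(-1588 + (1/29)*(-9)*(1 - 261)/(-14 + 81)) = 2218*(-1588 + (1/29)*(-9)*(-260)/67) = 2218*(-1588 + (1/29)*(-9)*(1/67)*(-260)) = 2218*(-1588 + 2340/1943) = 2218*(-3083144/1943) = -6838413392/1943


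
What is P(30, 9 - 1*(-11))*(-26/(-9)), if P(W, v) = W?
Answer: 260/3 ≈ 86.667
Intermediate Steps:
P(30, 9 - 1*(-11))*(-26/(-9)) = 30*(-26/(-9)) = 30*(-26*(-1/9)) = 30*(26/9) = 260/3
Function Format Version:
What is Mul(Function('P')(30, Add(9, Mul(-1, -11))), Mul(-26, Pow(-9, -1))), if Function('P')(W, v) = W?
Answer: Rational(260, 3) ≈ 86.667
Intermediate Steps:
Mul(Function('P')(30, Add(9, Mul(-1, -11))), Mul(-26, Pow(-9, -1))) = Mul(30, Mul(-26, Pow(-9, -1))) = Mul(30, Mul(-26, Rational(-1, 9))) = Mul(30, Rational(26, 9)) = Rational(260, 3)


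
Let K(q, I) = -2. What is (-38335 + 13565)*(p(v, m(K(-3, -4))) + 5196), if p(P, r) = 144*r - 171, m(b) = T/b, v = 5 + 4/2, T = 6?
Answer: -113768610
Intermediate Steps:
v = 7 (v = 5 + 4*(1/2) = 5 + 2 = 7)
m(b) = 6/b
p(P, r) = -171 + 144*r
(-38335 + 13565)*(p(v, m(K(-3, -4))) + 5196) = (-38335 + 13565)*((-171 + 144*(6/(-2))) + 5196) = -24770*((-171 + 144*(6*(-1/2))) + 5196) = -24770*((-171 + 144*(-3)) + 5196) = -24770*((-171 - 432) + 5196) = -24770*(-603 + 5196) = -24770*4593 = -113768610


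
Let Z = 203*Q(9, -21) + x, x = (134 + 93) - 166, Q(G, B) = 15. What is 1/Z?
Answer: 1/3106 ≈ 0.00032196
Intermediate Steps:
x = 61 (x = 227 - 166 = 61)
Z = 3106 (Z = 203*15 + 61 = 3045 + 61 = 3106)
1/Z = 1/3106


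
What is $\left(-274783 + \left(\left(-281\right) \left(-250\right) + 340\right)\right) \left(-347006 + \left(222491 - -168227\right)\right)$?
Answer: $-8925684416$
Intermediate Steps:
$\left(-274783 + \left(\left(-281\right) \left(-250\right) + 340\right)\right) \left(-347006 + \left(222491 - -168227\right)\right) = \left(-274783 + \left(70250 + 340\right)\right) \left(-347006 + \left(222491 + 168227\right)\right) = \left(-274783 + 70590\right) \left(-347006 + 390718\right) = \left(-204193\right) 43712 = -8925684416$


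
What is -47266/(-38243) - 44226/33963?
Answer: -28679920/432949003 ≈ -0.066243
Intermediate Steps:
-47266/(-38243) - 44226/33963 = -47266*(-1/38243) - 44226*1/33963 = 47266/38243 - 14742/11321 = -28679920/432949003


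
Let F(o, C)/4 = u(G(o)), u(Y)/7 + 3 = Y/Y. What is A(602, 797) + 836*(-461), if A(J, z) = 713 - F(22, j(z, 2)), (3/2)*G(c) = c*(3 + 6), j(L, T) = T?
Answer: -384627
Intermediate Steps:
G(c) = 6*c (G(c) = 2*(c*(3 + 6))/3 = 2*(c*9)/3 = 2*(9*c)/3 = 6*c)
u(Y) = -14 (u(Y) = -21 + 7*(Y/Y) = -21 + 7*1 = -21 + 7 = -14)
F(o, C) = -56 (F(o, C) = 4*(-14) = -56)
A(J, z) = 769 (A(J, z) = 713 - 1*(-56) = 713 + 56 = 769)
A(602, 797) + 836*(-461) = 769 + 836*(-461) = 769 - 385396 = -384627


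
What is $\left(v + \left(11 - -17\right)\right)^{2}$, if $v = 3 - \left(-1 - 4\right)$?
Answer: $1296$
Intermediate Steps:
$v = 8$ ($v = 3 - \left(-1 - 4\right) = 3 - -5 = 3 + 5 = 8$)
$\left(v + \left(11 - -17\right)\right)^{2} = \left(8 + \left(11 - -17\right)\right)^{2} = \left(8 + \left(11 + 17\right)\right)^{2} = \left(8 + 28\right)^{2} = 36^{2} = 1296$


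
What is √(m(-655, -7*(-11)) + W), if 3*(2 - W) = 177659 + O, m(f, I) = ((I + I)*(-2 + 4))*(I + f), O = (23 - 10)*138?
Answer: I*√2140557/3 ≈ 487.69*I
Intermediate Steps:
O = 1794 (O = 13*138 = 1794)
m(f, I) = 4*I*(I + f) (m(f, I) = ((2*I)*2)*(I + f) = (4*I)*(I + f) = 4*I*(I + f))
W = -179447/3 (W = 2 - (177659 + 1794)/3 = 2 - ⅓*179453 = 2 - 179453/3 = -179447/3 ≈ -59816.)
√(m(-655, -7*(-11)) + W) = √(4*(-7*(-11))*(-7*(-11) - 655) - 179447/3) = √(4*77*(77 - 655) - 179447/3) = √(4*77*(-578) - 179447/3) = √(-178024 - 179447/3) = √(-713519/3) = I*√2140557/3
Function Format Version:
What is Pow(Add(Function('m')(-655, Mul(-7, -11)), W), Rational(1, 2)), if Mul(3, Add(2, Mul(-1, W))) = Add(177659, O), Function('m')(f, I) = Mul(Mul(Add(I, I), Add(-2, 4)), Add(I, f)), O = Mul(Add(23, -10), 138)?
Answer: Mul(Rational(1, 3), I, Pow(2140557, Rational(1, 2))) ≈ Mul(487.69, I)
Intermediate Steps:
O = 1794 (O = Mul(13, 138) = 1794)
Function('m')(f, I) = Mul(4, I, Add(I, f)) (Function('m')(f, I) = Mul(Mul(Mul(2, I), 2), Add(I, f)) = Mul(Mul(4, I), Add(I, f)) = Mul(4, I, Add(I, f)))
W = Rational(-179447, 3) (W = Add(2, Mul(Rational(-1, 3), Add(177659, 1794))) = Add(2, Mul(Rational(-1, 3), 179453)) = Add(2, Rational(-179453, 3)) = Rational(-179447, 3) ≈ -59816.)
Pow(Add(Function('m')(-655, Mul(-7, -11)), W), Rational(1, 2)) = Pow(Add(Mul(4, Mul(-7, -11), Add(Mul(-7, -11), -655)), Rational(-179447, 3)), Rational(1, 2)) = Pow(Add(Mul(4, 77, Add(77, -655)), Rational(-179447, 3)), Rational(1, 2)) = Pow(Add(Mul(4, 77, -578), Rational(-179447, 3)), Rational(1, 2)) = Pow(Add(-178024, Rational(-179447, 3)), Rational(1, 2)) = Pow(Rational(-713519, 3), Rational(1, 2)) = Mul(Rational(1, 3), I, Pow(2140557, Rational(1, 2)))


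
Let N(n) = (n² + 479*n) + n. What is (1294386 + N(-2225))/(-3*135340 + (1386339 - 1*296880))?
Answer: 5177011/683439 ≈ 7.5749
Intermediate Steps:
N(n) = n² + 480*n
(1294386 + N(-2225))/(-3*135340 + (1386339 - 1*296880)) = (1294386 - 2225*(480 - 2225))/(-3*135340 + (1386339 - 1*296880)) = (1294386 - 2225*(-1745))/(-406020 + (1386339 - 296880)) = (1294386 + 3882625)/(-406020 + 1089459) = 5177011/683439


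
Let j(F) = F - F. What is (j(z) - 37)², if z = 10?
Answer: 1369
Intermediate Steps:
j(F) = 0
(j(z) - 37)² = (0 - 37)² = (-37)² = 1369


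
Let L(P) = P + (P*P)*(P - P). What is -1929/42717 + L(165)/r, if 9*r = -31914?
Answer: -1543171/16830498 ≈ -0.091689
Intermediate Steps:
L(P) = P (L(P) = P + P**2*0 = P + 0 = P)
r = -3546 (r = (1/9)*(-31914) = -3546)
-1929/42717 + L(165)/r = -1929/42717 + 165/(-3546) = -1929*1/42717 + 165*(-1/3546) = -643/14239 - 55/1182 = -1543171/16830498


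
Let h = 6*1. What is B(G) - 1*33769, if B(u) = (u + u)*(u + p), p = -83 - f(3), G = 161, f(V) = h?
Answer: -10585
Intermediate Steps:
h = 6
f(V) = 6
p = -89 (p = -83 - 1*6 = -83 - 6 = -89)
B(u) = 2*u*(-89 + u) (B(u) = (u + u)*(u - 89) = (2*u)*(-89 + u) = 2*u*(-89 + u))
B(G) - 1*33769 = 2*161*(-89 + 161) - 1*33769 = 2*161*72 - 33769 = 23184 - 33769 = -10585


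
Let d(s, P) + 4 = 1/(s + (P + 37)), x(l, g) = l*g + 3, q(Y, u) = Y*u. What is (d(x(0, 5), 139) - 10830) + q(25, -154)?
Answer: -2628435/179 ≈ -14684.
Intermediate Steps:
x(l, g) = 3 + g*l (x(l, g) = g*l + 3 = 3 + g*l)
d(s, P) = -4 + 1/(37 + P + s) (d(s, P) = -4 + 1/(s + (P + 37)) = -4 + 1/(s + (37 + P)) = -4 + 1/(37 + P + s))
(d(x(0, 5), 139) - 10830) + q(25, -154) = ((-147 - 4*139 - 4*(3 + 5*0))/(37 + 139 + (3 + 5*0)) - 10830) + 25*(-154) = ((-147 - 556 - 4*(3 + 0))/(37 + 139 + (3 + 0)) - 10830) - 3850 = ((-147 - 556 - 4*3)/(37 + 139 + 3) - 10830) - 3850 = ((-147 - 556 - 12)/179 - 10830) - 3850 = ((1/179)*(-715) - 10830) - 3850 = (-715/179 - 10830) - 3850 = -1939285/179 - 3850 = -2628435/179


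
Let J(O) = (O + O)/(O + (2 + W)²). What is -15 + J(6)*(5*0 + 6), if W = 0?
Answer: -39/5 ≈ -7.8000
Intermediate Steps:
J(O) = 2*O/(4 + O) (J(O) = (O + O)/(O + (2 + 0)²) = (2*O)/(O + 2²) = (2*O)/(O + 4) = (2*O)/(4 + O) = 2*O/(4 + O))
-15 + J(6)*(5*0 + 6) = -15 + (2*6/(4 + 6))*(5*0 + 6) = -15 + (2*6/10)*(0 + 6) = -15 + (2*6*(⅒))*6 = -15 + (6/5)*6 = -15 + 36/5 = -39/5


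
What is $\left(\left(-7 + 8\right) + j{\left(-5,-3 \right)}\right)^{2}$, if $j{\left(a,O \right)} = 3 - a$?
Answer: $81$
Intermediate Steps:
$\left(\left(-7 + 8\right) + j{\left(-5,-3 \right)}\right)^{2} = \left(\left(-7 + 8\right) + \left(3 - -5\right)\right)^{2} = \left(1 + \left(3 + 5\right)\right)^{2} = \left(1 + 8\right)^{2} = 9^{2} = 81$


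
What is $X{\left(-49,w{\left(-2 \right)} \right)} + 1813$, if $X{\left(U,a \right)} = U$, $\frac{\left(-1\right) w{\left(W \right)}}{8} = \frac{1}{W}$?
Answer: $1764$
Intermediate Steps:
$w{\left(W \right)} = - \frac{8}{W}$
$X{\left(-49,w{\left(-2 \right)} \right)} + 1813 = -49 + 1813 = 1764$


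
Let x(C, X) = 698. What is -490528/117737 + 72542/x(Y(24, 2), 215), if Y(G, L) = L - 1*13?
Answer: 4099244455/41090213 ≈ 99.762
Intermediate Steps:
Y(G, L) = -13 + L (Y(G, L) = L - 13 = -13 + L)
-490528/117737 + 72542/x(Y(24, 2), 215) = -490528/117737 + 72542/698 = -490528*1/117737 + 72542*(1/698) = -490528/117737 + 36271/349 = 4099244455/41090213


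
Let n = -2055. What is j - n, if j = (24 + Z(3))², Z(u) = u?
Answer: 2784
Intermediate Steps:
j = 729 (j = (24 + 3)² = 27² = 729)
j - n = 729 - 1*(-2055) = 729 + 2055 = 2784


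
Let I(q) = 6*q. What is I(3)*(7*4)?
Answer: 504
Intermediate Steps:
I(3)*(7*4) = (6*3)*(7*4) = 18*28 = 504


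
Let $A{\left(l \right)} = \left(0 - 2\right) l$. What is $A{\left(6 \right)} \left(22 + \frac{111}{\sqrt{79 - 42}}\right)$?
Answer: $-264 - 36 \sqrt{37} \approx -482.98$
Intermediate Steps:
$A{\left(l \right)} = - 2 l$
$A{\left(6 \right)} \left(22 + \frac{111}{\sqrt{79 - 42}}\right) = \left(-2\right) 6 \left(22 + \frac{111}{\sqrt{79 - 42}}\right) = - 12 \left(22 + \frac{111}{\sqrt{37}}\right) = - 12 \left(22 + 111 \frac{\sqrt{37}}{37}\right) = - 12 \left(22 + 3 \sqrt{37}\right) = -264 - 36 \sqrt{37}$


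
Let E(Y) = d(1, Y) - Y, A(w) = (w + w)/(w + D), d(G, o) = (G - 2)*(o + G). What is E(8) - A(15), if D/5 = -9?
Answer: -16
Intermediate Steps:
D = -45 (D = 5*(-9) = -45)
d(G, o) = (-2 + G)*(G + o)
A(w) = 2*w/(-45 + w) (A(w) = (w + w)/(w - 45) = (2*w)/(-45 + w) = 2*w/(-45 + w))
E(Y) = -1 - 2*Y (E(Y) = (1**2 - 2*1 - 2*Y + 1*Y) - Y = (1 - 2 - 2*Y + Y) - Y = (-1 - Y) - Y = -1 - 2*Y)
E(8) - A(15) = (-1 - 2*8) - 2*15/(-45 + 15) = (-1 - 16) - 2*15/(-30) = -17 - 2*15*(-1)/30 = -17 - 1*(-1) = -17 + 1 = -16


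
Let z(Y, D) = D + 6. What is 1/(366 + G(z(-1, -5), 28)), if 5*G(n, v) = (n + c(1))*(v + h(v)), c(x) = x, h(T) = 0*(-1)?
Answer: 5/1886 ≈ 0.0026511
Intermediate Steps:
h(T) = 0
z(Y, D) = 6 + D
G(n, v) = v*(1 + n)/5 (G(n, v) = ((n + 1)*(v + 0))/5 = ((1 + n)*v)/5 = (v*(1 + n))/5 = v*(1 + n)/5)
1/(366 + G(z(-1, -5), 28)) = 1/(366 + (⅕)*28*(1 + (6 - 5))) = 1/(366 + (⅕)*28*(1 + 1)) = 1/(366 + (⅕)*28*2) = 1/(366 + 56/5) = 1/(1886/5) = 5/1886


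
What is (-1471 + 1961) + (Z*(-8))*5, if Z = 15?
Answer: -110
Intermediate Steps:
(-1471 + 1961) + (Z*(-8))*5 = (-1471 + 1961) + (15*(-8))*5 = 490 - 120*5 = 490 - 600 = -110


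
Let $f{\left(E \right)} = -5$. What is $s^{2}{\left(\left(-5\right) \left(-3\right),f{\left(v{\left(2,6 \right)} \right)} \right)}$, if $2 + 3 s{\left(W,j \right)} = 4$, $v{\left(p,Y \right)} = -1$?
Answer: $\frac{4}{9} \approx 0.44444$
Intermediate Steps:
$s{\left(W,j \right)} = \frac{2}{3}$ ($s{\left(W,j \right)} = - \frac{2}{3} + \frac{1}{3} \cdot 4 = - \frac{2}{3} + \frac{4}{3} = \frac{2}{3}$)
$s^{2}{\left(\left(-5\right) \left(-3\right),f{\left(v{\left(2,6 \right)} \right)} \right)} = \left(\frac{2}{3}\right)^{2} = \frac{4}{9}$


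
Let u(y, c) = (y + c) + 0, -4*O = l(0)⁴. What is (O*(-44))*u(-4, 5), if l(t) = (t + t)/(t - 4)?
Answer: 0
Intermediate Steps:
l(t) = 2*t/(-4 + t) (l(t) = (2*t)/(-4 + t) = 2*t/(-4 + t))
O = 0 (O = -(2*0/(-4 + 0))⁴/4 = -(2*0/(-4))⁴/4 = -(2*0*(-¼))⁴/4 = -¼*0⁴ = -¼*0 = 0)
u(y, c) = c + y (u(y, c) = (c + y) + 0 = c + y)
(O*(-44))*u(-4, 5) = (0*(-44))*(5 - 4) = 0*1 = 0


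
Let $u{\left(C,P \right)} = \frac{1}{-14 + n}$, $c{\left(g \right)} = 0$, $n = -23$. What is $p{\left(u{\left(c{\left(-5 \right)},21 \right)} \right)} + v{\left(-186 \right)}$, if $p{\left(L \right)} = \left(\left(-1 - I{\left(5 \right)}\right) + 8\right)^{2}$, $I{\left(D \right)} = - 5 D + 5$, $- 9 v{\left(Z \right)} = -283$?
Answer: $\frac{6844}{9} \approx 760.44$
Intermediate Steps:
$v{\left(Z \right)} = \frac{283}{9}$ ($v{\left(Z \right)} = \left(- \frac{1}{9}\right) \left(-283\right) = \frac{283}{9}$)
$u{\left(C,P \right)} = - \frac{1}{37}$ ($u{\left(C,P \right)} = \frac{1}{-14 - 23} = \frac{1}{-37} = - \frac{1}{37}$)
$I{\left(D \right)} = 5 - 5 D$
$p{\left(L \right)} = 729$ ($p{\left(L \right)} = \left(\left(-1 - \left(5 - 25\right)\right) + 8\right)^{2} = \left(\left(-1 - -20\right) + 8\right)^{2} = \left(\left(-1 + 20\right) + 8\right)^{2} = \left(19 + 8\right)^{2} = 27^{2} = 729$)
$p{\left(u{\left(c{\left(-5 \right)},21 \right)} \right)} + v{\left(-186 \right)} = 729 + \frac{283}{9} = \frac{6844}{9}$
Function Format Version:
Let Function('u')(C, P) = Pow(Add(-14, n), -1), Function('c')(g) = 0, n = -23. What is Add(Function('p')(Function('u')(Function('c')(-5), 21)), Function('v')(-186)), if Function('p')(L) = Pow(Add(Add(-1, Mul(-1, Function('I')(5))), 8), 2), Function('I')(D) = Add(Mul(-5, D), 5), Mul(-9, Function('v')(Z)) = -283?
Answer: Rational(6844, 9) ≈ 760.44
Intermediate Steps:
Function('v')(Z) = Rational(283, 9) (Function('v')(Z) = Mul(Rational(-1, 9), -283) = Rational(283, 9))
Function('u')(C, P) = Rational(-1, 37) (Function('u')(C, P) = Pow(Add(-14, -23), -1) = Pow(-37, -1) = Rational(-1, 37))
Function('I')(D) = Add(5, Mul(-5, D))
Function('p')(L) = 729 (Function('p')(L) = Pow(Add(Add(-1, Mul(-1, Add(5, Mul(-5, 5)))), 8), 2) = Pow(Add(Add(-1, Mul(-1, Add(5, -25))), 8), 2) = Pow(Add(Add(-1, Mul(-1, -20)), 8), 2) = Pow(Add(Add(-1, 20), 8), 2) = Pow(Add(19, 8), 2) = Pow(27, 2) = 729)
Add(Function('p')(Function('u')(Function('c')(-5), 21)), Function('v')(-186)) = Add(729, Rational(283, 9)) = Rational(6844, 9)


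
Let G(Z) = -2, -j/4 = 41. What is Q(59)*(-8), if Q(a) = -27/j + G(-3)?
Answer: 602/41 ≈ 14.683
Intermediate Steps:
j = -164 (j = -4*41 = -164)
Q(a) = -301/164 (Q(a) = -27/(-164) - 2 = -27*(-1/164) - 2 = 27/164 - 2 = -301/164)
Q(59)*(-8) = -301/164*(-8) = 602/41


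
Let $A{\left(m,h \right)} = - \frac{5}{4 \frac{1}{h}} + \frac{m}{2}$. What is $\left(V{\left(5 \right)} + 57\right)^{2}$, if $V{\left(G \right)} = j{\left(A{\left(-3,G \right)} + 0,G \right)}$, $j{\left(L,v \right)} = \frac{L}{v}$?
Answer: $\frac{1229881}{400} \approx 3074.7$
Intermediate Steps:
$A{\left(m,h \right)} = \frac{m}{2} - \frac{5 h}{4}$ ($A{\left(m,h \right)} = - 5 \frac{h}{4} + m \frac{1}{2} = - \frac{5 h}{4} + \frac{m}{2} = \frac{m}{2} - \frac{5 h}{4}$)
$V{\left(G \right)} = \frac{- \frac{3}{2} - \frac{5 G}{4}}{G}$ ($V{\left(G \right)} = \frac{\left(\frac{1}{2} \left(-3\right) - \frac{5 G}{4}\right) + 0}{G} = \frac{\left(- \frac{3}{2} - \frac{5 G}{4}\right) + 0}{G} = \frac{- \frac{3}{2} - \frac{5 G}{4}}{G}$)
$\left(V{\left(5 \right)} + 57\right)^{2} = \left(\frac{-6 - 25}{4 \cdot 5} + 57\right)^{2} = \left(\frac{1}{4} \cdot \frac{1}{5} \left(-6 - 25\right) + 57\right)^{2} = \left(\frac{1}{4} \cdot \frac{1}{5} \left(-31\right) + 57\right)^{2} = \left(- \frac{31}{20} + 57\right)^{2} = \left(\frac{1109}{20}\right)^{2} = \frac{1229881}{400}$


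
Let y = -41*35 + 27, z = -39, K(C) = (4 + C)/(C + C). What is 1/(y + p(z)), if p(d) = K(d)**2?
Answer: -6084/8565047 ≈ -0.00071033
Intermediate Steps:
K(C) = (4 + C)/(2*C) (K(C) = (4 + C)/((2*C)) = (4 + C)*(1/(2*C)) = (4 + C)/(2*C))
p(d) = (4 + d)**2/(4*d**2) (p(d) = ((4 + d)/(2*d))**2 = (4 + d)**2/(4*d**2))
y = -1408 (y = -1435 + 27 = -1408)
1/(y + p(z)) = 1/(-1408 + (1/4)*(4 - 39)**2/(-39)**2) = 1/(-1408 + (1/4)*(1/1521)*(-35)**2) = 1/(-1408 + (1/4)*(1/1521)*1225) = 1/(-1408 + 1225/6084) = 1/(-8565047/6084) = -6084/8565047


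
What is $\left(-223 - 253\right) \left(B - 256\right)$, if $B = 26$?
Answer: $109480$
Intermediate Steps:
$\left(-223 - 253\right) \left(B - 256\right) = \left(-223 - 253\right) \left(26 - 256\right) = \left(-476\right) \left(-230\right) = 109480$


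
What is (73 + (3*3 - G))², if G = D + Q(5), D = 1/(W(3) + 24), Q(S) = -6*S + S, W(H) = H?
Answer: 8340544/729 ≈ 11441.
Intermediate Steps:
Q(S) = -5*S
D = 1/27 (D = 1/(3 + 24) = 1/27 ≈ 0.037037)
G = -674/27 (G = 1/27 - 5*5 = 1/27 - 25 = -674/27 ≈ -24.963)
(73 + (3*3 - G))² = (73 + (3*3 - 1*(-674/27)))² = (73 + (9 + 674/27))² = (73 + 917/27)² = (2888/27)² = 8340544/729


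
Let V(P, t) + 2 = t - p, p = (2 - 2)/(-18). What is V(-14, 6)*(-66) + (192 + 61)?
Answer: -11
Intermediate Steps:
p = 0 (p = 0*(-1/18) = 0)
V(P, t) = -2 + t (V(P, t) = -2 + (t - 1*0) = -2 + (t + 0) = -2 + t)
V(-14, 6)*(-66) + (192 + 61) = (-2 + 6)*(-66) + (192 + 61) = 4*(-66) + 253 = -264 + 253 = -11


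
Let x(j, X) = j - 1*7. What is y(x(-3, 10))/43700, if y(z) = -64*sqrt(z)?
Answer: -16*I*sqrt(10)/10925 ≈ -0.0046313*I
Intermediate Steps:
x(j, X) = -7 + j (x(j, X) = j - 7 = -7 + j)
y(x(-3, 10))/43700 = -64*sqrt(-7 - 3)/43700 = -64*I*sqrt(10)*(1/43700) = -16*I*sqrt(10)/10925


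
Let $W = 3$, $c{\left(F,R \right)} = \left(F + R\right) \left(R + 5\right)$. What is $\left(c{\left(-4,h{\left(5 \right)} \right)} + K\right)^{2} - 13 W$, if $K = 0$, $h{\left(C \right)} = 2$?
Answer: $157$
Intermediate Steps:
$c{\left(F,R \right)} = \left(5 + R\right) \left(F + R\right)$ ($c{\left(F,R \right)} = \left(F + R\right) \left(5 + R\right) = \left(5 + R\right) \left(F + R\right)$)
$\left(c{\left(-4,h{\left(5 \right)} \right)} + K\right)^{2} - 13 W = \left(\left(2^{2} + 5 \left(-4\right) + 5 \cdot 2 - 8\right) + 0\right)^{2} - 39 = \left(\left(4 - 20 + 10 - 8\right) + 0\right)^{2} - 39 = \left(-14 + 0\right)^{2} - 39 = \left(-14\right)^{2} - 39 = 196 - 39 = 157$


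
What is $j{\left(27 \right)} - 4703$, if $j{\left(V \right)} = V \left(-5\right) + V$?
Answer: $-4811$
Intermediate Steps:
$j{\left(V \right)} = - 4 V$ ($j{\left(V \right)} = - 5 V + V = - 4 V$)
$j{\left(27 \right)} - 4703 = \left(-4\right) 27 - 4703 = -108 - 4703 = -4811$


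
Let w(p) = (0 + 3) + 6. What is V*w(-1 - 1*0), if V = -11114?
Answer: -100026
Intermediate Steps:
w(p) = 9 (w(p) = 3 + 6 = 9)
V*w(-1 - 1*0) = -11114*9 = -100026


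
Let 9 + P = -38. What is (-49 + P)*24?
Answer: -2304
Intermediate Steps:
P = -47 (P = -9 - 38 = -47)
(-49 + P)*24 = (-49 - 47)*24 = -96*24 = -2304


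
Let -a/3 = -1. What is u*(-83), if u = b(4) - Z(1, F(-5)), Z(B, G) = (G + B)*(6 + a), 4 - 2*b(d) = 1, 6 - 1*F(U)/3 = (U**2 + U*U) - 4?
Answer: -178035/2 ≈ -89018.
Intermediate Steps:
a = 3 (a = -3*(-1) = 3)
F(U) = 30 - 6*U**2 (F(U) = 18 - 3*((U**2 + U*U) - 4) = 18 - 3*((U**2 + U**2) - 4) = 18 - 3*(2*U**2 - 4) = 18 - 3*(-4 + 2*U**2) = 18 + (12 - 6*U**2) = 30 - 6*U**2)
b(d) = 3/2 (b(d) = 2 - 1/2*1 = 2 - 1/2 = 3/2)
Z(B, G) = 9*B + 9*G (Z(B, G) = (G + B)*(6 + 3) = (B + G)*9 = 9*B + 9*G)
u = 2145/2 (u = 3/2 - (9*1 + 9*(30 - 6*(-5)**2)) = 3/2 - (9 + 9*(30 - 6*25)) = 3/2 - (9 + 9*(30 - 150)) = 3/2 - (9 + 9*(-120)) = 3/2 - (9 - 1080) = 3/2 - (-1071) = 3/2 - 1*(-1071) = 3/2 + 1071 = 2145/2 ≈ 1072.5)
u*(-83) = (2145/2)*(-83) = -178035/2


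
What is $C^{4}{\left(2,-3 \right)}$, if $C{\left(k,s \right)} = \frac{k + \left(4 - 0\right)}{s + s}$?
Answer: $1$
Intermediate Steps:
$C{\left(k,s \right)} = \frac{4 + k}{2 s}$ ($C{\left(k,s \right)} = \frac{k + \left(4 + 0\right)}{2 s} = \left(k + 4\right) \frac{1}{2 s} = \left(4 + k\right) \frac{1}{2 s} = \frac{4 + k}{2 s}$)
$C^{4}{\left(2,-3 \right)} = \left(\frac{4 + 2}{2 \left(-3\right)}\right)^{4} = \left(\frac{1}{2} \left(- \frac{1}{3}\right) 6\right)^{4} = \left(-1\right)^{4} = 1$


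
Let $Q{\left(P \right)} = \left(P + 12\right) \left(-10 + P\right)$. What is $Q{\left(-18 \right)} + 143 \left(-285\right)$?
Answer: $-40587$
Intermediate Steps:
$Q{\left(P \right)} = \left(-10 + P\right) \left(12 + P\right)$ ($Q{\left(P \right)} = \left(12 + P\right) \left(-10 + P\right) = \left(-10 + P\right) \left(12 + P\right)$)
$Q{\left(-18 \right)} + 143 \left(-285\right) = \left(-120 + \left(-18\right)^{2} + 2 \left(-18\right)\right) + 143 \left(-285\right) = \left(-120 + 324 - 36\right) - 40755 = 168 - 40755 = -40587$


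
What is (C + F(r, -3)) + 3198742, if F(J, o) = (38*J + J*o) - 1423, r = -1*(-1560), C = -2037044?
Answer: 1214875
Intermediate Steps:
r = 1560
F(J, o) = -1423 + 38*J + J*o
(C + F(r, -3)) + 3198742 = (-2037044 + (-1423 + 38*1560 + 1560*(-3))) + 3198742 = (-2037044 + (-1423 + 59280 - 4680)) + 3198742 = (-2037044 + 53177) + 3198742 = -1983867 + 3198742 = 1214875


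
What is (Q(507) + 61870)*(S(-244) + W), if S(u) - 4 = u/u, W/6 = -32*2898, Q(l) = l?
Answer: -34707248947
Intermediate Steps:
W = -556416 (W = 6*(-32*2898) = 6*(-92736) = -556416)
S(u) = 5 (S(u) = 4 + u/u = 4 + 1 = 5)
(Q(507) + 61870)*(S(-244) + W) = (507 + 61870)*(5 - 556416) = 62377*(-556411) = -34707248947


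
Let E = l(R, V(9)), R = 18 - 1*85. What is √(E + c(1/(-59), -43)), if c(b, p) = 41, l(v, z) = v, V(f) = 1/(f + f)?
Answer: I*√26 ≈ 5.099*I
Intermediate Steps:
V(f) = 1/(2*f)
R = -67 (R = 18 - 85 = -67)
E = -67
√(E + c(1/(-59), -43)) = √(-67 + 41) = √(-26) = I*√26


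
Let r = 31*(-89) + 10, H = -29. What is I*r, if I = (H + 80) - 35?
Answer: -43984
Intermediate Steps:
r = -2749 (r = -2759 + 10 = -2749)
I = 16 (I = (-29 + 80) - 35 = 51 - 35 = 16)
I*r = 16*(-2749) = -43984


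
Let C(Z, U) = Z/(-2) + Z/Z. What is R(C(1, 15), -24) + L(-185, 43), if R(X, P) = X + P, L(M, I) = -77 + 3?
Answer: -195/2 ≈ -97.500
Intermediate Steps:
L(M, I) = -74
C(Z, U) = 1 - Z/2 (C(Z, U) = Z*(-½) + 1 = -Z/2 + 1 = 1 - Z/2)
R(X, P) = P + X
R(C(1, 15), -24) + L(-185, 43) = (-24 + (1 - ½*1)) - 74 = (-24 + (1 - ½)) - 74 = (-24 + ½) - 74 = -47/2 - 74 = -195/2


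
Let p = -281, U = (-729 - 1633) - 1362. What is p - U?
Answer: 3443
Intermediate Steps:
U = -3724 (U = -2362 - 1362 = -3724)
p - U = -281 - 1*(-3724) = -281 + 3724 = 3443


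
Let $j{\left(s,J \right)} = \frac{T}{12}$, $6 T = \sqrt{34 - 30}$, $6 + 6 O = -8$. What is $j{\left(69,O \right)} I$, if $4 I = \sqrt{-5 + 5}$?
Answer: $0$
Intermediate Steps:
$O = - \frac{7}{3}$ ($O = -1 + \frac{1}{6} \left(-8\right) = -1 - \frac{4}{3} = - \frac{7}{3} \approx -2.3333$)
$T = \frac{1}{3}$ ($T = \frac{\sqrt{34 - 30}}{6} = \frac{\sqrt{4}}{6} = \frac{1}{6} \cdot 2 = \frac{1}{3} \approx 0.33333$)
$j{\left(s,J \right)} = \frac{1}{36}$ ($j{\left(s,J \right)} = \frac{1}{3 \cdot 12} = \frac{1}{3} \cdot \frac{1}{12} = \frac{1}{36}$)
$I = 0$ ($I = \frac{\sqrt{-5 + 5}}{4} = \frac{\sqrt{0}}{4} = \frac{1}{4} \cdot 0 = 0$)
$j{\left(69,O \right)} I = \frac{1}{36} \cdot 0 = 0$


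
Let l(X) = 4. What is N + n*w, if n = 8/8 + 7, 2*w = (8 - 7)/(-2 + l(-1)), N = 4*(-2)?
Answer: -6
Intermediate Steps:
N = -8
w = 1/4 (w = ((8 - 7)/(-2 + 4))/2 = (1/2)/2 = (1*(1/2))/2 = (1/2)*(1/2) = 1/4 ≈ 0.25000)
n = 8 (n = 8*(1/8) + 7 = 1 + 7 = 8)
N + n*w = -8 + 8*(1/4) = -8 + 2 = -6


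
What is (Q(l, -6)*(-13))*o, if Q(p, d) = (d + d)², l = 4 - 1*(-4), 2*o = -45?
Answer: 42120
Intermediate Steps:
o = -45/2 (o = (½)*(-45) = -45/2 ≈ -22.500)
l = 8 (l = 4 + 4 = 8)
Q(p, d) = 4*d² (Q(p, d) = (2*d)² = 4*d²)
(Q(l, -6)*(-13))*o = ((4*(-6)²)*(-13))*(-45/2) = ((4*36)*(-13))*(-45/2) = (144*(-13))*(-45/2) = -1872*(-45/2) = 42120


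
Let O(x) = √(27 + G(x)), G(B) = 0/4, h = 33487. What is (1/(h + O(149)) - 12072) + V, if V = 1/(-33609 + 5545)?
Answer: -189955239370007155/15735192120544 - 3*√3/1121379142 ≈ -12072.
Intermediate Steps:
G(B) = 0 (G(B) = 0*(¼) = 0)
O(x) = 3*√3 (O(x) = √(27 + 0) = √27 = 3*√3)
V = -1/28064 (V = 1/(-28064) = -1/28064 ≈ -3.5633e-5)
(1/(h + O(149)) - 12072) + V = (1/(33487 + 3*√3) - 12072) - 1/28064 = (-12072 + 1/(33487 + 3*√3)) - 1/28064 = -338788609/28064 + 1/(33487 + 3*√3)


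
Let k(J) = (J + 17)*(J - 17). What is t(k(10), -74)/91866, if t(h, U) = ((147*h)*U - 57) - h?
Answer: 342679/15311 ≈ 22.381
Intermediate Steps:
k(J) = (-17 + J)*(17 + J) (k(J) = (17 + J)*(-17 + J) = (-17 + J)*(17 + J))
t(h, U) = -57 - h + 147*U*h (t(h, U) = (147*U*h - 57) - h = (-57 + 147*U*h) - h = -57 - h + 147*U*h)
t(k(10), -74)/91866 = (-57 - (-289 + 10²) + 147*(-74)*(-289 + 10²))/91866 = (-57 - (-289 + 100) + 147*(-74)*(-289 + 100))*(1/91866) = (-57 - 1*(-189) + 147*(-74)*(-189))*(1/91866) = (-57 + 189 + 2055942)*(1/91866) = 2056074*(1/91866) = 342679/15311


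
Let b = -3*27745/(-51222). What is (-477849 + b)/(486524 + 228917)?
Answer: -8158766081/12215439634 ≈ -0.66791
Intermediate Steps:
b = 27745/17074 (b = -83235*(-1/51222) = 27745/17074 ≈ 1.6250)
(-477849 + b)/(486524 + 228917) = (-477849 + 27745/17074)/(486524 + 228917) = -8158766081/17074/715441 = -8158766081/17074*1/715441 = -8158766081/12215439634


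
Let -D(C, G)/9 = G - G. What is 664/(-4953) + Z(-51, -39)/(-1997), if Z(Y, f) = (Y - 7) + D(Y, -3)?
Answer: -1038734/9891141 ≈ -0.10502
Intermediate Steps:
D(C, G) = 0 (D(C, G) = -9*(G - G) = -9*0 = 0)
Z(Y, f) = -7 + Y (Z(Y, f) = (Y - 7) + 0 = (-7 + Y) + 0 = -7 + Y)
664/(-4953) + Z(-51, -39)/(-1997) = 664/(-4953) + (-7 - 51)/(-1997) = 664*(-1/4953) - 58*(-1/1997) = -664/4953 + 58/1997 = -1038734/9891141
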